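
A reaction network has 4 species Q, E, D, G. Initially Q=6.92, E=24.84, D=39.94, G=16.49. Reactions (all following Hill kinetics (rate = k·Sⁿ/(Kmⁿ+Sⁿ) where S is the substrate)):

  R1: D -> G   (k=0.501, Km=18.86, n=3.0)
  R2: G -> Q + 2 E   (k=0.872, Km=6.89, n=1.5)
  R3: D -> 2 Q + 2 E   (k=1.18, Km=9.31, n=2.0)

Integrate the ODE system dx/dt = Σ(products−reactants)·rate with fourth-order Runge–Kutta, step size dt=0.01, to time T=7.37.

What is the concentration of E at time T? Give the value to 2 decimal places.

RK4 with dt=0.01: 737 steps to T=7.37. Trajectory (selected grid times):
t=0.00: Q=6.92 E=24.84 D=39.94 G=16.49
t=0.82: Q=9.31 E=27.80 D=38.65 G=16.30
t=1.64: Q=11.70 E=30.74 D=37.38 G=16.10
t=2.46: Q=14.08 E=33.67 D=36.10 G=15.91
t=3.28: Q=16.44 E=36.60 D=34.84 G=15.71
t=4.09: Q=18.77 E=39.47 D=33.60 G=15.51
t=4.91: Q=21.11 E=42.36 D=32.36 G=15.31
t=5.73: Q=23.44 E=45.24 D=31.13 G=15.10
t=6.55: Q=25.76 E=48.10 D=29.91 G=14.89
t=7.37: Q=28.06 E=50.94 D=28.71 G=14.67
Read off E at T=7.37: 50.94

E at T = 50.94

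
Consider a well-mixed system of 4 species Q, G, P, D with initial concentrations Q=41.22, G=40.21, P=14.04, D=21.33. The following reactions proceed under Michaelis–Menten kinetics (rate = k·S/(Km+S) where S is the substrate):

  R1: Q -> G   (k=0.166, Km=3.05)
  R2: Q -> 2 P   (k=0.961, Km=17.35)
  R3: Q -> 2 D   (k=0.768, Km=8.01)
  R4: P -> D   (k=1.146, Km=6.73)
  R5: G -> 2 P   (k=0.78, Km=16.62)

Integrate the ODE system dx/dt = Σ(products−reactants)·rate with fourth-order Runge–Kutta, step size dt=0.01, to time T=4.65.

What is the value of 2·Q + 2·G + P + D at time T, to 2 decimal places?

Check how each reaction changes W = 2·Q + 2·G + P + D (weight of products minus weight of reactants):
R1: Q -> G: (2·1) − (2·1) = 2 − 2 = 0
R2: Q -> 2 P: (1·2) − (2·1) = 2 − 2 = 0
R3: Q -> 2 D: (1·2) − (2·1) = 2 − 2 = 0
R4: P -> D: (1·1) − (1·1) = 1 − 1 = 0
R5: G -> 2 P: (1·2) − (2·1) = 2 − 2 = 0
Every reaction leaves W unchanged, so W is conserved and no simulation is needed: W(T) = W(0) = 2·41.22 + 2·40.21 + 14.04 + 21.33 = 198.23

Value at T = 198.23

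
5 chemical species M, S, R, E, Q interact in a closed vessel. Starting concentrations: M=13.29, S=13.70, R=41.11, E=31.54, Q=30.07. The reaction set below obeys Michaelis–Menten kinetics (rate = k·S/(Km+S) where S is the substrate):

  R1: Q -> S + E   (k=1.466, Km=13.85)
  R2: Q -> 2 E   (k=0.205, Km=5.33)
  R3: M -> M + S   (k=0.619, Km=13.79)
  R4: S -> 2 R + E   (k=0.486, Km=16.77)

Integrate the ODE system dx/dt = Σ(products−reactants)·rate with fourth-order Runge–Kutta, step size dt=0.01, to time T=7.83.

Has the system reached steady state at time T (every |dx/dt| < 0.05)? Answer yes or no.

Steady state at T: no

RK4 with dt=0.01: 783 steps to T=7.83. Trajectory (selected grid times):
t=0.00: M=13.29 S=13.70 R=41.11 E=31.54 Q=30.07
t=0.87: M=13.29 S=14.64 R=41.50 E=32.90 Q=29.05
t=1.74: M=13.29 S=15.56 R=41.90 E=34.26 Q=28.04
t=2.61: M=13.29 S=16.47 R=42.31 E=35.62 Q=27.04
t=3.48: M=13.29 S=17.36 R=42.74 E=36.97 Q=26.06
t=4.35: M=13.29 S=18.23 R=43.17 E=38.31 Q=25.08
t=5.22: M=13.29 S=19.09 R=43.62 E=39.64 Q=24.12
t=6.09: M=13.29 S=19.93 R=44.07 E=40.96 Q=23.17
t=6.96: M=13.29 S=20.76 R=44.53 E=42.27 Q=22.23
t=7.83: M=13.29 S=21.56 R=45.01 E=43.57 Q=21.31
Rates at T: R1=0.8885, R2=0.1640, R3=0.3038, R4=0.2734
dx/dt at T (Σ net stoichiometry × rate): M=+0.0000, S=+0.9189, R=+0.5468, E=+1.4899, Q=-1.0525
Largest |dx/dt| is |+1.4899| (E) ≥ 0.05 → not steady.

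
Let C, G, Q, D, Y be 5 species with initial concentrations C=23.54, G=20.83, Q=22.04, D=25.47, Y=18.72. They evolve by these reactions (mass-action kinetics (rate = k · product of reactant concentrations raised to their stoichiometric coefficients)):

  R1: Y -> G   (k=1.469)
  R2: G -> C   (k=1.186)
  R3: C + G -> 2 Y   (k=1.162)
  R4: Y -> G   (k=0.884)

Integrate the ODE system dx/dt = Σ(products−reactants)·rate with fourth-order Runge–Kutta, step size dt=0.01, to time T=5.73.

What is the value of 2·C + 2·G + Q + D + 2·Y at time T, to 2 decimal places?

Check how each reaction changes W = 2·C + 2·G + Q + D + 2·Y (weight of products minus weight of reactants):
R1: Y -> G: (2·1) − (2·1) = 2 − 2 = 0
R2: G -> C: (2·1) − (2·1) = 2 − 2 = 0
R3: C + G -> 2 Y: (2·2) − (2·1 + 2·1) = 4 − 4 = 0
R4: Y -> G: (2·1) − (2·1) = 2 − 2 = 0
Every reaction leaves W unchanged, so W is conserved and no simulation is needed: W(T) = W(0) = 2·23.54 + 2·20.83 + 22.04 + 25.47 + 2·18.72 = 173.69

Value at T = 173.69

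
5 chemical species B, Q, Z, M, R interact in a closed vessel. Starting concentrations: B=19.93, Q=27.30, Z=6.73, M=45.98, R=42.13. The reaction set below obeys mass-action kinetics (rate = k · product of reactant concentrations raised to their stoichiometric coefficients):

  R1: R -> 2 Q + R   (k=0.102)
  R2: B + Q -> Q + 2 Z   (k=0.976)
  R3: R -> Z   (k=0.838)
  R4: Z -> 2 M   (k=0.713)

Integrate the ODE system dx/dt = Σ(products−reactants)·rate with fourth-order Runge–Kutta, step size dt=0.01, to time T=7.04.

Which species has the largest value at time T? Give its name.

Dominant species at T: M

RK4 with dt=0.01: 704 steps to T=7.04. Trajectory (selected grid times):
t=0.00: B=19.93 Q=27.30 Z=6.73 M=45.98 R=42.13
t=0.78: B=0.00 Q=32.22 Z=42.38 M=94.83 R=21.91
t=1.56: B=0.00 Q=34.78 Z=32.13 M=136.37 R=11.40
t=2.35: B=0.00 Q=36.12 Z=22.38 M=166.89 R=5.88
t=3.13: B=0.00 Q=36.81 Z=14.93 M=187.43 R=3.06
t=3.91: B=0.00 Q=37.17 Z=9.66 M=200.93 R=1.59
t=4.69: B=0.00 Q=37.35 Z=6.10 M=209.56 R=0.83
t=5.48: B=0.00 Q=37.45 Z=3.77 M=215.02 R=0.43
t=6.26: B=0.00 Q=37.50 Z=2.32 M=218.34 R=0.22
t=7.04: B=0.00 Q=37.53 Z=1.41 M=220.37 R=0.12
At T=7.04: B=0.00 Q=37.53 Z=1.41 M=220.37 R=0.12; the largest is M.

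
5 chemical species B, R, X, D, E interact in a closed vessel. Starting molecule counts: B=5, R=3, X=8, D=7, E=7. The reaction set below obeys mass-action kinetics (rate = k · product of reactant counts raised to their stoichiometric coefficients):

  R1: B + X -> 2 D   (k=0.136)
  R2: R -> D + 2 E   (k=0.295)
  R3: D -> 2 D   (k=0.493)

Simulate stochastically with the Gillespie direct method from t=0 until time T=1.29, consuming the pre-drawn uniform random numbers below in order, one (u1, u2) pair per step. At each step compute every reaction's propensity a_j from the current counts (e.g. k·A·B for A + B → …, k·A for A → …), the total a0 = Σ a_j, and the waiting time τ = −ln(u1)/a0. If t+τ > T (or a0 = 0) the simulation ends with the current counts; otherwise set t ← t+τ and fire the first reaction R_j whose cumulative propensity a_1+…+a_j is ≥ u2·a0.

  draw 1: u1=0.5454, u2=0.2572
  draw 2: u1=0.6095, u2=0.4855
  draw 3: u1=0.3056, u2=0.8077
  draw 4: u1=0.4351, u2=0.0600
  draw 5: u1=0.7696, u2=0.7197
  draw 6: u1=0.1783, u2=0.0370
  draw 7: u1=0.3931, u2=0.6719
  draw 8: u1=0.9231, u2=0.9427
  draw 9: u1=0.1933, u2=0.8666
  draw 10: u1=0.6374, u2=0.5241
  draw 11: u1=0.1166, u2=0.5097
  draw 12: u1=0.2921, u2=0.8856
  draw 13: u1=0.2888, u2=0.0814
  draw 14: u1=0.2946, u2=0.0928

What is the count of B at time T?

B at T = 1

t=0.000: B=5 R=3 X=8 D=7 E=7
Draw 1: a1=5.440, a2=0.885, a3=3.451, a0=9.776; τ=−ln(0.5454)/9.776=0.062 → t=0.062; u2·a0=0.2572·9.776=2.514 ≤ a1=5.440 → R1 fires; B=4 R=3 X=7 D=9 E=7
Draw 2: a1=3.808, a2=0.885, a3=4.437, a0=9.130; τ=−ln(0.6095)/9.130=0.054 → t=0.116; u2·a0=0.4855·9.130=4.433; a1=3.808 < 4.433 ≤ a1+a2=4.693 → R2 fires; B=4 R=2 X=7 D=10 E=9
Draw 3: a1=3.808, a2=0.590, a3=4.930, a0=9.328; τ=−ln(0.3056)/9.328=0.127 → t=0.243; u2·a0=0.8077·9.328=7.534; a1+a2=4.398 < 7.534 ≤ a1+…+a3=9.328 → R3 fires; B=4 R=2 X=7 D=11 E=9
Draw 4: a1=3.808, a2=0.590, a3=5.423, a0=9.821; τ=−ln(0.4351)/9.821=0.085 → t=0.328; u2·a0=0.0600·9.821=0.589 ≤ a1=3.808 → R1 fires; B=3 R=2 X=6 D=13 E=9
Draw 5: a1=2.448, a2=0.590, a3=6.409, a0=9.447; τ=−ln(0.7696)/9.447=0.028 → t=0.356; u2·a0=0.7197·9.447=6.799; a1+a2=3.038 < 6.799 ≤ a1+…+a3=9.447 → R3 fires; B=3 R=2 X=6 D=14 E=9
Draw 6: a1=2.448, a2=0.590, a3=6.902, a0=9.940; τ=−ln(0.1783)/9.940=0.173 → t=0.529; u2·a0=0.0370·9.940=0.368 ≤ a1=2.448 → R1 fires; B=2 R=2 X=5 D=16 E=9
Draw 7: a1=1.360, a2=0.590, a3=7.888, a0=9.838; τ=−ln(0.3931)/9.838=0.095 → t=0.624; u2·a0=0.6719·9.838=6.610; a1+a2=1.950 < 6.610 ≤ a1+…+a3=9.838 → R3 fires; B=2 R=2 X=5 D=17 E=9
Draw 8: a1=1.360, a2=0.590, a3=8.381, a0=10.331; τ=−ln(0.9231)/10.331=0.008 → t=0.632; u2·a0=0.9427·10.331=9.739; a1+a2=1.950 < 9.739 ≤ a1+…+a3=10.331 → R3 fires; B=2 R=2 X=5 D=18 E=9
Draw 9: a1=1.360, a2=0.590, a3=8.874, a0=10.824; τ=−ln(0.1933)/10.824=0.152 → t=0.784; u2·a0=0.8666·10.824=9.380; a1+a2=1.950 < 9.380 ≤ a1+…+a3=10.824 → R3 fires; B=2 R=2 X=5 D=19 E=9
Draw 10: a1=1.360, a2=0.590, a3=9.367, a0=11.317; τ=−ln(0.6374)/11.317=0.040 → t=0.824; u2·a0=0.5241·11.317=5.931; a1+a2=1.950 < 5.931 ≤ a1+…+a3=11.317 → R3 fires; B=2 R=2 X=5 D=20 E=9
Draw 11: a1=1.360, a2=0.590, a3=9.860, a0=11.810; τ=−ln(0.1166)/11.810=0.182 → t=1.006; u2·a0=0.5097·11.810=6.020; a1+a2=1.950 < 6.020 ≤ a1+…+a3=11.810 → R3 fires; B=2 R=2 X=5 D=21 E=9
Draw 12: a1=1.360, a2=0.590, a3=10.353, a0=12.303; τ=−ln(0.2921)/12.303=0.100 → t=1.106; u2·a0=0.8856·12.303=10.896; a1+a2=1.950 < 10.896 ≤ a1+…+a3=12.303 → R3 fires; B=2 R=2 X=5 D=22 E=9
Draw 13: a1=1.360, a2=0.590, a3=10.846, a0=12.796; τ=−ln(0.2888)/12.796=0.097 → t=1.203; u2·a0=0.0814·12.796=1.042 ≤ a1=1.360 → R1 fires; B=1 R=2 X=4 D=24 E=9
Draw 14: a1=0.544, a2=0.590, a3=11.832, a0=12.966; τ=−ln(0.2946)/12.966=0.094 → t=1.297 > T=1.29: stop.
Read off B at T=1.29: 1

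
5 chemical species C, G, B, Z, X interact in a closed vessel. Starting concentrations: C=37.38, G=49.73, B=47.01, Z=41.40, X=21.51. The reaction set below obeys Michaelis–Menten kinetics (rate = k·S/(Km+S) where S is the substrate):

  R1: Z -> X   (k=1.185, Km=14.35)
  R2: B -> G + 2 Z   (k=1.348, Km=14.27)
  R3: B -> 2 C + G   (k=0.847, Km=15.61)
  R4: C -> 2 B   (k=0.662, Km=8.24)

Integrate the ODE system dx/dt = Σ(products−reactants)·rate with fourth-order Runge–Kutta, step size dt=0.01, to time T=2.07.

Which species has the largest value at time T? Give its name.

RK4 with dt=0.01: 207 steps to T=2.07. Trajectory (selected grid times):
t=0.00: C=37.38 G=49.73 B=47.01 Z=41.40 X=21.51
t=0.23: C=37.55 G=50.11 B=46.88 Z=41.67 X=21.71
t=0.46: C=37.71 G=50.50 B=46.74 Z=41.95 X=21.92
t=0.69: C=37.88 G=50.88 B=46.61 Z=42.22 X=22.12
t=0.92: C=38.05 G=51.26 B=46.48 Z=42.49 X=22.32
t=1.15: C=38.21 G=51.65 B=46.34 Z=42.76 X=22.53
t=1.38: C=38.38 G=52.03 B=46.21 Z=43.03 X=22.73
t=1.61: C=38.55 G=52.41 B=46.08 Z=43.30 X=22.93
t=1.84: C=38.71 G=52.79 B=45.95 Z=43.57 X=23.14
t=2.07: C=38.88 G=53.18 B=45.82 Z=43.83 X=23.35
At T=2.07: C=38.88 G=53.18 B=45.82 Z=43.83 X=23.35; the largest is G.

Dominant species at T: G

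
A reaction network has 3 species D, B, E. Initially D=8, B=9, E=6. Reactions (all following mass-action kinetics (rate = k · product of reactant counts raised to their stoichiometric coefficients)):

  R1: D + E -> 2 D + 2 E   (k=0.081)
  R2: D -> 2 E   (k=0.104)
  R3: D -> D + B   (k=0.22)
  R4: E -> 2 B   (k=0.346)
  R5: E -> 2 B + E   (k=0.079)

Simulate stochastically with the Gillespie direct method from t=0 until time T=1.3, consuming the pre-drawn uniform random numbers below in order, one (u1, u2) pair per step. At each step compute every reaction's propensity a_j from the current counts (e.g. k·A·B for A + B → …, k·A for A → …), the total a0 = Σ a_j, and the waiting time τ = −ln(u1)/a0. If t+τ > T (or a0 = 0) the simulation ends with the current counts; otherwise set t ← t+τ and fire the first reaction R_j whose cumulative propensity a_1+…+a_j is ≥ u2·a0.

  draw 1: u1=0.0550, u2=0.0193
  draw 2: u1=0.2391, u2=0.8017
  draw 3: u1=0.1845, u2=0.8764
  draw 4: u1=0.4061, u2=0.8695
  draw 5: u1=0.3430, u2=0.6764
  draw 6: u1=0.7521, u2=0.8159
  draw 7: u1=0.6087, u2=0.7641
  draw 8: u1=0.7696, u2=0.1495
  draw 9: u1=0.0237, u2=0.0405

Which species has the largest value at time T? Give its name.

Dominant species at T: B

t=0.000: D=8 B=9 E=6
Draw 1: a1=3.888, a2=0.832, a3=1.760, a4=2.076, a5=0.474, a0=9.030; τ=−ln(0.0550)/9.030=0.321 → t=0.321; u2·a0=0.0193·9.030=0.174 ≤ a1=3.888 → R1 fires; D=9 B=9 E=7
Draw 2: a1=5.103, a2=0.936, a3=1.980, a4=2.422, a5=0.553, a0=10.994; τ=−ln(0.2391)/10.994=0.130 → t=0.451; u2·a0=0.8017·10.994=8.814; a1+…+a3=8.019 < 8.814 ≤ a1+…+a4=10.441 → R4 fires; D=9 B=11 E=6
Draw 3: a1=4.374, a2=0.936, a3=1.980, a4=2.076, a5=0.474, a0=9.840; τ=−ln(0.1845)/9.840=0.172 → t=0.623; u2·a0=0.8764·9.840=8.624; a1+…+a3=7.290 < 8.624 ≤ a1+…+a4=9.366 → R4 fires; D=9 B=13 E=5
Draw 4: a1=3.645, a2=0.936, a3=1.980, a4=1.730, a5=0.395, a0=8.686; τ=−ln(0.4061)/8.686=0.104 → t=0.727; u2·a0=0.8695·8.686=7.552; a1+…+a3=6.561 < 7.552 ≤ a1+…+a4=8.291 → R4 fires; D=9 B=15 E=4
Draw 5: a1=2.916, a2=0.936, a3=1.980, a4=1.384, a5=0.316, a0=7.532; τ=−ln(0.3430)/7.532=0.142 → t=0.869; u2·a0=0.6764·7.532=5.095; a1+a2=3.852 < 5.095 ≤ a1+…+a3=5.832 → R3 fires; D=9 B=16 E=4
Draw 6: a1=2.916, a2=0.936, a3=1.980, a4=1.384, a5=0.316, a0=7.532; τ=−ln(0.7521)/7.532=0.038 → t=0.907; u2·a0=0.8159·7.532=6.145; a1+…+a3=5.832 < 6.145 ≤ a1+…+a4=7.216 → R4 fires; D=9 B=18 E=3
Draw 7: a1=2.187, a2=0.936, a3=1.980, a4=1.038, a5=0.237, a0=6.378; τ=−ln(0.6087)/6.378=0.078 → t=0.985; u2·a0=0.7641·6.378=4.873; a1+a2=3.123 < 4.873 ≤ a1+…+a3=5.103 → R3 fires; D=9 B=19 E=3
Draw 8: a1=2.187, a2=0.936, a3=1.980, a4=1.038, a5=0.237, a0=6.378; τ=−ln(0.7696)/6.378=0.041 → t=1.026; u2·a0=0.1495·6.378=0.954 ≤ a1=2.187 → R1 fires; D=10 B=19 E=4
Draw 9: a1=3.240, a2=1.040, a3=2.200, a4=1.384, a5=0.316, a0=8.180; τ=−ln(0.0237)/8.180=0.457 → t=1.483 > T=1.3: stop.
At T=1.3: D=10 B=19 E=4; the largest is B.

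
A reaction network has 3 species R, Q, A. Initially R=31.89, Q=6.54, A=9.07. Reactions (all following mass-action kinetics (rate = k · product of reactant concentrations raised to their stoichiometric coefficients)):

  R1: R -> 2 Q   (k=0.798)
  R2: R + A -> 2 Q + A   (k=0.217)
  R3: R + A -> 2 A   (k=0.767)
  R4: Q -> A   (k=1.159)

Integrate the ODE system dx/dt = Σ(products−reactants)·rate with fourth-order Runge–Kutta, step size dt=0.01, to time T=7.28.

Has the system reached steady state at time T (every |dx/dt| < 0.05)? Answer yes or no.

Steady state at T: yes

RK4 with dt=0.01: 728 steps to T=7.28. Trajectory (selected grid times):
t=0.00: R=31.89 Q=6.54 A=9.07
t=0.81: R=0.00 Q=9.24 A=46.31
t=1.62: R=0.00 Q=3.61 A=51.94
t=2.43: R=0.00 Q=1.41 A=54.14
t=3.24: R=0.00 Q=0.55 A=55.00
t=4.04: R=0.00 Q=0.22 A=55.34
t=4.85: R=0.00 Q=0.09 A=55.47
t=5.66: R=0.00 Q=0.03 A=55.52
t=6.47: R=0.00 Q=0.01 A=55.54
t=7.28: R=0.00 Q=0.01 A=55.55
Rates at T: R1=0.0000, R2=0.0000, R3=0.0000, R4=0.0059
dx/dt at T (Σ net stoichiometry × rate): R=-0.0000, Q=-0.0059, A=+0.0059
Largest |dx/dt| is |-0.0059| (Q) < 0.05 → steady.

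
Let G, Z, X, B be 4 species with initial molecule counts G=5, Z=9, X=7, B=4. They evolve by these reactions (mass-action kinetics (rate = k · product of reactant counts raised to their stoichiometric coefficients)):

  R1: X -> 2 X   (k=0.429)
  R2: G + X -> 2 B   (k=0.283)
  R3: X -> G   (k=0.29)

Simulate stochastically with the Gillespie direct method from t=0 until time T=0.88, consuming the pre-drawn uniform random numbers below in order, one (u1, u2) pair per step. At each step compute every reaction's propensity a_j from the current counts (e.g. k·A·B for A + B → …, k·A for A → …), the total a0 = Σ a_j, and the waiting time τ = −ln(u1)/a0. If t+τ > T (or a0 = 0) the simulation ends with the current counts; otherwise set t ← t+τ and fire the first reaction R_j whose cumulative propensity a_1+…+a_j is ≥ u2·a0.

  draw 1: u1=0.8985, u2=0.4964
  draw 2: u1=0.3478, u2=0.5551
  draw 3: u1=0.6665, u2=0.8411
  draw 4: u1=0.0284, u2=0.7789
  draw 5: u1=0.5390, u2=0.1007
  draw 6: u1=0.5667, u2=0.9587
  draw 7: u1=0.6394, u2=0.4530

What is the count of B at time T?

B at T = 10

t=0.000: G=5 Z=9 X=7 B=4
Draw 1: a1=3.003, a2=9.905, a3=2.030, a0=14.938; τ=−ln(0.8985)/14.938=0.007 → t=0.007; u2·a0=0.4964·14.938=7.415; a1=3.003 < 7.415 ≤ a1+a2=12.908 → R2 fires; G=4 Z=9 X=6 B=6
Draw 2: a1=2.574, a2=6.792, a3=1.740, a0=11.106; τ=−ln(0.3478)/11.106=0.095 → t=0.102; u2·a0=0.5551·11.106=6.165; a1=2.574 < 6.165 ≤ a1+a2=9.366 → R2 fires; G=3 Z=9 X=5 B=8
Draw 3: a1=2.145, a2=4.245, a3=1.450, a0=7.840; τ=−ln(0.6665)/7.840=0.052 → t=0.154; u2·a0=0.8411·7.840=6.594; a1+a2=6.390 < 6.594 ≤ a1+…+a3=7.840 → R3 fires; G=4 Z=9 X=4 B=8
Draw 4: a1=1.716, a2=4.528, a3=1.160, a0=7.404; τ=−ln(0.0284)/7.404=0.481 → t=0.635; u2·a0=0.7789·7.404=5.767; a1=1.716 < 5.767 ≤ a1+a2=6.244 → R2 fires; G=3 Z=9 X=3 B=10
Draw 5: a1=1.287, a2=2.547, a3=0.870, a0=4.704; τ=−ln(0.5390)/4.704=0.131 → t=0.766; u2·a0=0.1007·4.704=0.474 ≤ a1=1.287 → R1 fires; G=3 Z=9 X=4 B=10
Draw 6: a1=1.716, a2=3.396, a3=1.160, a0=6.272; τ=−ln(0.5667)/6.272=0.091 → t=0.857; u2·a0=0.9587·6.272=6.013; a1+a2=5.112 < 6.013 ≤ a1+…+a3=6.272 → R3 fires; G=4 Z=9 X=3 B=10
Draw 7: a1=1.287, a2=3.396, a3=0.870, a0=5.553; τ=−ln(0.6394)/5.553=0.081 → t=0.937 > T=0.88: stop.
Read off B at T=0.88: 10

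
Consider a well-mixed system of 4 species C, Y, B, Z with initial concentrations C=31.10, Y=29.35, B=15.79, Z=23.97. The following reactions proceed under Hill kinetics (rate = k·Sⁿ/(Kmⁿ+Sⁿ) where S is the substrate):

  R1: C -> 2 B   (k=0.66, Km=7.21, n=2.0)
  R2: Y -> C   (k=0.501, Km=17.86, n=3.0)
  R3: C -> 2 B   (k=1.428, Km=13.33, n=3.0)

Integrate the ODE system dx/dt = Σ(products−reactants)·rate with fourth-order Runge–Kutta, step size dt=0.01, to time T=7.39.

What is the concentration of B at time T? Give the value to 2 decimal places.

RK4 with dt=0.01: 739 steps to T=7.39. Trajectory (selected grid times):
t=0.00: C=31.10 Y=29.35 B=15.79 Z=23.97
t=0.82: C=29.84 Y=29.02 B=18.98 Z=23.97
t=1.64: C=28.59 Y=28.68 B=22.13 Z=23.97
t=2.46: C=27.36 Y=28.35 B=25.26 Z=23.97
t=3.28: C=26.14 Y=28.03 B=28.36 Z=23.97
t=4.11: C=24.93 Y=27.70 B=31.45 Z=23.97
t=4.93: C=23.74 Y=27.37 B=34.45 Z=23.97
t=5.75: C=22.59 Y=27.05 B=37.40 Z=23.97
t=6.57: C=21.46 Y=26.74 B=40.30 Z=23.97
t=7.39: C=20.36 Y=26.42 B=43.13 Z=23.97
Read off B at T=7.39: 43.13

B at T = 43.13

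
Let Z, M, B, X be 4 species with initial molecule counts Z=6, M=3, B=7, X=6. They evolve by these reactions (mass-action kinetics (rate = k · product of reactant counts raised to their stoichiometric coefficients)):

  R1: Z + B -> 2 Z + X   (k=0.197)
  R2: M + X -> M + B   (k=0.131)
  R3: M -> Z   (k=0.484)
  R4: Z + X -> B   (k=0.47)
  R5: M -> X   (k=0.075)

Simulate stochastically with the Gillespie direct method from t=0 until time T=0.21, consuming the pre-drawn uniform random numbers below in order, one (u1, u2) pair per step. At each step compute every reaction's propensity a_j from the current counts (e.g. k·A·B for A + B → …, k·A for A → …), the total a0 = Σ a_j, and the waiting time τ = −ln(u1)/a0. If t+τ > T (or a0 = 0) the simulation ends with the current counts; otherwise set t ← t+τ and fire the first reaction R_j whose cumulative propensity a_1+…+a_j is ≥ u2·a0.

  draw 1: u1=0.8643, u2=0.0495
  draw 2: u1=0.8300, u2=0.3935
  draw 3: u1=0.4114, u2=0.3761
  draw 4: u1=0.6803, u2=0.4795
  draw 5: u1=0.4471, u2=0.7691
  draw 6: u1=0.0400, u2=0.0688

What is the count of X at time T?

t=0.000: Z=6 M=3 B=7 X=6
Draw 1: a1=8.274, a2=2.358, a3=1.452, a4=16.920, a5=0.225, a0=29.229; τ=−ln(0.8643)/29.229=0.005 → t=0.005; u2·a0=0.0495·29.229=1.447 ≤ a1=8.274 → R1 fires; Z=7 M=3 B=6 X=7
Draw 2: a1=8.274, a2=2.751, a3=1.452, a4=23.030, a5=0.225, a0=35.732; τ=−ln(0.8300)/35.732=0.005 → t=0.010; u2·a0=0.3935·35.732=14.061; a1+…+a3=12.477 < 14.061 ≤ a1+…+a4=35.507 → R4 fires; Z=6 M=3 B=7 X=6
Draw 3: a1=8.274, a2=2.358, a3=1.452, a4=16.920, a5=0.225, a0=29.229; τ=−ln(0.4114)/29.229=0.030 → t=0.041; u2·a0=0.3761·29.229=10.993; a1+a2=10.632 < 10.993 ≤ a1+…+a3=12.084 → R3 fires; Z=7 M=2 B=7 X=6
Draw 4: a1=9.653, a2=1.572, a3=0.968, a4=19.740, a5=0.150, a0=32.083; τ=−ln(0.6803)/32.083=0.012 → t=0.053; u2·a0=0.4795·32.083=15.384; a1+…+a3=12.193 < 15.384 ≤ a1+…+a4=31.933 → R4 fires; Z=6 M=2 B=8 X=5
Draw 5: a1=9.456, a2=1.310, a3=0.968, a4=14.100, a5=0.150, a0=25.984; τ=−ln(0.4471)/25.984=0.031 → t=0.084; u2·a0=0.7691·25.984=19.984; a1+…+a3=11.734 < 19.984 ≤ a1+…+a4=25.834 → R4 fires; Z=5 M=2 B=9 X=4
Draw 6: a1=8.865, a2=1.048, a3=0.968, a4=9.400, a5=0.150, a0=20.431; τ=−ln(0.0400)/20.431=0.158 → t=0.241 > T=0.21: stop.
Read off X at T=0.21: 4

X at T = 4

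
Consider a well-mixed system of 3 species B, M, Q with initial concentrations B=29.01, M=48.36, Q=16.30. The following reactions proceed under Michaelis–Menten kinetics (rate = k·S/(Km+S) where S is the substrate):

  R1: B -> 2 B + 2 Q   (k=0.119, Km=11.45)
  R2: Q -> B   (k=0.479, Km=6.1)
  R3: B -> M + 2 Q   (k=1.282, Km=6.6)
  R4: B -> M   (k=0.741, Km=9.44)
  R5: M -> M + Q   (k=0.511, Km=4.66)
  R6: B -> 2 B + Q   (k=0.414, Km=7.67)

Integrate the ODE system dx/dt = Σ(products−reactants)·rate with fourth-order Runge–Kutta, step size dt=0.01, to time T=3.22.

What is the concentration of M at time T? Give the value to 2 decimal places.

RK4 with dt=0.01: 322 steps to T=3.22. Trajectory (selected grid times):
t=0.00: B=29.01 M=48.36 Q=16.30
t=0.36: B=28.71 M=48.94 Q=17.27
t=0.72: B=28.41 M=49.51 Q=18.24
t=1.07: B=28.12 M=50.07 Q=19.18
t=1.43: B=27.83 M=50.64 Q=20.14
t=1.79: B=27.54 M=51.21 Q=21.10
t=2.15: B=27.25 M=51.78 Q=22.05
t=2.50: B=26.97 M=52.34 Q=22.98
t=2.86: B=26.68 M=52.91 Q=23.93
t=3.22: B=26.40 M=53.47 Q=24.87
Read off M at T=3.22: 53.47

M at T = 53.47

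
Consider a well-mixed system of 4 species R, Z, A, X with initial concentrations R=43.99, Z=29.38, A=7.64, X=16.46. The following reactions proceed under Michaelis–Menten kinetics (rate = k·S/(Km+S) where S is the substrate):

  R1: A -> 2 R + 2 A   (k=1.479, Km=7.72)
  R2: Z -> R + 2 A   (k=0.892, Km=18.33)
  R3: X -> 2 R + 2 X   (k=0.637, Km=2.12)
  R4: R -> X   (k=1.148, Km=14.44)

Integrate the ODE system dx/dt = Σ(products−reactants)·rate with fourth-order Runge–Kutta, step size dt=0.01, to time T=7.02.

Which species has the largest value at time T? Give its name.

RK4 with dt=0.01: 702 steps to T=7.02. Trajectory (selected grid times):
t=0.00: R=43.99 Z=29.38 A=7.64 X=16.46
t=0.78: R=45.82 Z=28.95 A=9.09 X=17.58
t=1.56: R=47.74 Z=28.53 A=10.59 X=18.71
t=2.34: R=49.74 Z=28.11 A=12.12 X=19.85
t=3.12: R=51.81 Z=27.69 A=13.68 X=20.99
t=3.90: R=53.93 Z=27.27 A=15.27 X=22.15
t=4.68: R=56.11 Z=26.85 A=16.88 X=23.31
t=5.46: R=58.32 Z=26.44 A=18.51 X=24.48
t=6.24: R=60.58 Z=26.03 A=20.15 X=25.66
t=7.02: R=62.86 Z=25.62 A=21.81 X=26.85
At T=7.02: R=62.86 Z=25.62 A=21.81 X=26.85; the largest is R.

Dominant species at T: R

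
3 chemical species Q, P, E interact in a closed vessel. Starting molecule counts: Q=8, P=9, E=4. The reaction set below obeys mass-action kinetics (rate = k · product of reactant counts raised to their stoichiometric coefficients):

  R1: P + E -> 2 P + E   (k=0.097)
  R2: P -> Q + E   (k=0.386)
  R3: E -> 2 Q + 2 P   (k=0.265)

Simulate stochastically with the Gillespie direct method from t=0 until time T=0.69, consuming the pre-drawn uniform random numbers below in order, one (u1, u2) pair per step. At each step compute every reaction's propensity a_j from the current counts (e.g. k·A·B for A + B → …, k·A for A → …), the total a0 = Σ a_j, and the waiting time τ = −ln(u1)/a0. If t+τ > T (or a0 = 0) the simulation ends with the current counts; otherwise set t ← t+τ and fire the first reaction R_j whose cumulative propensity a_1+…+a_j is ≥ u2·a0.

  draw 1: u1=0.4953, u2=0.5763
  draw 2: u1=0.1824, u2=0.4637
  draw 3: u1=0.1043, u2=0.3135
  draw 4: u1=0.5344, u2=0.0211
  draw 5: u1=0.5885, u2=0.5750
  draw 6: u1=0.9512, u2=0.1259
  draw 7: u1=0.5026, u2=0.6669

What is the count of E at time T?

E at T = 6

t=0.000: Q=8 P=9 E=4
Draw 1: a1=3.492, a2=3.474, a3=1.060, a0=8.026; τ=−ln(0.4953)/8.026=0.088 → t=0.088; u2·a0=0.5763·8.026=4.625; a1=3.492 < 4.625 ≤ a1+a2=6.966 → R2 fires; Q=9 P=8 E=5
Draw 2: a1=3.880, a2=3.088, a3=1.325, a0=8.293; τ=−ln(0.1824)/8.293=0.205 → t=0.293; u2·a0=0.4637·8.293=3.845 ≤ a1=3.880 → R1 fires; Q=9 P=9 E=5
Draw 3: a1=4.365, a2=3.474, a3=1.325, a0=9.164; τ=−ln(0.1043)/9.164=0.247 → t=0.539; u2·a0=0.3135·9.164=2.873 ≤ a1=4.365 → R1 fires; Q=9 P=10 E=5
Draw 4: a1=4.850, a2=3.860, a3=1.325, a0=10.035; τ=−ln(0.5344)/10.035=0.062 → t=0.602; u2·a0=0.0211·10.035=0.212 ≤ a1=4.850 → R1 fires; Q=9 P=11 E=5
Draw 5: a1=5.335, a2=4.246, a3=1.325, a0=10.906; τ=−ln(0.5885)/10.906=0.049 → t=0.650; u2·a0=0.5750·10.906=6.271; a1=5.335 < 6.271 ≤ a1+a2=9.581 → R2 fires; Q=10 P=10 E=6
Draw 6: a1=5.820, a2=3.860, a3=1.590, a0=11.270; τ=−ln(0.9512)/11.270=0.004 → t=0.655; u2·a0=0.1259·11.270=1.419 ≤ a1=5.820 → R1 fires; Q=10 P=11 E=6
Draw 7: a1=6.402, a2=4.246, a3=1.590, a0=12.238; τ=−ln(0.5026)/12.238=0.056 → t=0.711 > T=0.69: stop.
Read off E at T=0.69: 6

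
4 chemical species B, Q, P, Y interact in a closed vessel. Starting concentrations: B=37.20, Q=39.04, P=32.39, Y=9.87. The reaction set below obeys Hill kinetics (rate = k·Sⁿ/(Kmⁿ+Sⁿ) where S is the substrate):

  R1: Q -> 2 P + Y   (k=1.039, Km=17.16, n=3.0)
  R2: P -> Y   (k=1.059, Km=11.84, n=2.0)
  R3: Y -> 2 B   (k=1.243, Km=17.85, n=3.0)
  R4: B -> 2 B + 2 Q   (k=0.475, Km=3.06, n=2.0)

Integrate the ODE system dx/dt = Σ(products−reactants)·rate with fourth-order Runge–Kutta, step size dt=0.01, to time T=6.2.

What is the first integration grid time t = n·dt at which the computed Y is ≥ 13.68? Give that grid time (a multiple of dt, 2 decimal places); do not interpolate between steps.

RK4 with dt=0.01: 620 steps to T=6.2. Trajectory (selected grid times):
t=0.00: B=37.20 Q=39.04 P=32.39 Y=9.87
t=0.69: B=37.81 Q=39.03 P=33.07 Y=11.03
t=1.38: B=38.51 Q=39.02 P=33.74 Y=12.16
t=2.07: B=39.29 Q=39.01 P=34.41 Y=13.24
t=2.35: B=39.63 Q=39.01 P=34.68 Y=13.67
t=2.36: B=39.64 Q=39.01 P=34.69 Y=13.69
t=2.76: B=40.15 Q=39.00 P=35.07 Y=14.29
t=3.44: B=41.09 Q=38.99 P=35.73 Y=15.28
t=4.13: B=42.11 Q=38.99 P=36.39 Y=16.25
t=4.82: B=43.21 Q=38.98 P=37.05 Y=17.19
t=5.51: B=44.38 Q=38.97 P=37.71 Y=18.09
t=6.20: B=45.61 Q=38.96 P=38.36 Y=18.96
Y(2.35)=13.673 < 13.68 but Y(2.36)=13.688 ≥ 13.68, so the first grid time is t=2.36.

Threshold first reached at t = 2.36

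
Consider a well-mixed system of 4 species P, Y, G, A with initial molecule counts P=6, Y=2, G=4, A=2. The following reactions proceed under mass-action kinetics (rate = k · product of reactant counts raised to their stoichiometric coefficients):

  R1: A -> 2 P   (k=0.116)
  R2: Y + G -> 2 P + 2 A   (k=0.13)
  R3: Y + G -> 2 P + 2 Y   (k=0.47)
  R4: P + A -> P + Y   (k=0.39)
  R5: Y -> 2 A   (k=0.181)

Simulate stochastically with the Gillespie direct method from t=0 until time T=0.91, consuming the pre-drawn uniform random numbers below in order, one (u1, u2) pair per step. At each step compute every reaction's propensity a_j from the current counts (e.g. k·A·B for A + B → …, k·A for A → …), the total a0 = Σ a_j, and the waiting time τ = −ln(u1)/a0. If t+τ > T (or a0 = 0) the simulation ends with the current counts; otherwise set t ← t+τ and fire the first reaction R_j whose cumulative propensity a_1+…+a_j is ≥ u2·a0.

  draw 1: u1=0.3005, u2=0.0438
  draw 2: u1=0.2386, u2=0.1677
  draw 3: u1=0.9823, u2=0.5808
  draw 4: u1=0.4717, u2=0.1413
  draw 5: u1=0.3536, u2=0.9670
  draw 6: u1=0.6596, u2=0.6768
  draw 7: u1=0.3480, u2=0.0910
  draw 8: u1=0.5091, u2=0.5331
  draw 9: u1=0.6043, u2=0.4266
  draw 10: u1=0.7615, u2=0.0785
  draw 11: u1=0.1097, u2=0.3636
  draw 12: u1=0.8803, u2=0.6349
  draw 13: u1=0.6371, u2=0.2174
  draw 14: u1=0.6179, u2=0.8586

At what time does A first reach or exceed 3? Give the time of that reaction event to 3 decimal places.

Threshold first reached at t = 0.119

t=0.000: P=6 Y=2 G=4 A=2
Draw 1: a1=0.232, a2=1.040, a3=3.760, a4=4.680, a5=0.362, a0=10.074; τ=−ln(0.3005)/10.074=0.119 → t=0.119; u2·a0=0.0438·10.074=0.441; a1=0.232 < 0.441 ≤ a1+a2=1.272 → R2 fires; P=8 Y=1 G=3 A=4
Draw 2: a1=0.464, a2=0.390, a3=1.410, a4=12.480, a5=0.181, a0=14.925; τ=−ln(0.2386)/14.925=0.096 → t=0.215; u2·a0=0.1677·14.925=2.503; a1+…+a3=2.264 < 2.503 ≤ a1+…+a4=14.744 → R4 fires; P=8 Y=2 G=3 A=3
Draw 3: a1=0.348, a2=0.780, a3=2.820, a4=9.360, a5=0.362, a0=13.670; τ=−ln(0.9823)/13.670=0.001 → t=0.217; u2·a0=0.5808·13.670=7.940; a1+…+a3=3.948 < 7.940 ≤ a1+…+a4=13.308 → R4 fires; P=8 Y=3 G=3 A=2
Draw 4: a1=0.232, a2=1.170, a3=4.230, a4=6.240, a5=0.543, a0=12.415; τ=−ln(0.4717)/12.415=0.061 → t=0.277; u2·a0=0.1413·12.415=1.754; a1+a2=1.402 < 1.754 ≤ a1+…+a3=5.632 → R3 fires; P=10 Y=4 G=2 A=2
Draw 5: a1=0.232, a2=1.040, a3=3.760, a4=7.800, a5=0.724, a0=13.556; τ=−ln(0.3536)/13.556=0.077 → t=0.354; u2·a0=0.9670·13.556=13.109; a1+…+a4=12.832 < 13.109 ≤ a1+…+a5=13.556 → R5 fires; P=10 Y=3 G=2 A=4
Draw 6: a1=0.464, a2=0.780, a3=2.820, a4=15.600, a5=0.543, a0=20.207; τ=−ln(0.6596)/20.207=0.021 → t=0.374; u2·a0=0.6768·20.207=13.676; a1+…+a3=4.064 < 13.676 ≤ a1+…+a4=19.664 → R4 fires; P=10 Y=4 G=2 A=3
Draw 7: a1=0.348, a2=1.040, a3=3.760, a4=11.700, a5=0.724, a0=17.572; τ=−ln(0.3480)/17.572=0.060 → t=0.435; u2·a0=0.0910·17.572=1.599; a1+a2=1.388 < 1.599 ≤ a1+…+a3=5.148 → R3 fires; P=12 Y=5 G=1 A=3
Draw 8: a1=0.348, a2=0.650, a3=2.350, a4=14.040, a5=0.905, a0=18.293; τ=−ln(0.5091)/18.293=0.037 → t=0.471; u2·a0=0.5331·18.293=9.752; a1+…+a3=3.348 < 9.752 ≤ a1+…+a4=17.388 → R4 fires; P=12 Y=6 G=1 A=2
Draw 9: a1=0.232, a2=0.780, a3=2.820, a4=9.360, a5=1.086, a0=14.278; τ=−ln(0.6043)/14.278=0.035 → t=0.507; u2·a0=0.4266·14.278=6.091; a1+…+a3=3.832 < 6.091 ≤ a1+…+a4=13.192 → R4 fires; P=12 Y=7 G=1 A=1
Draw 10: a1=0.116, a2=0.910, a3=3.290, a4=4.680, a5=1.267, a0=10.263; τ=−ln(0.7615)/10.263=0.027 → t=0.533; u2·a0=0.0785·10.263=0.806; a1=0.116 < 0.806 ≤ a1+a2=1.026 → R2 fires; P=14 Y=6 G=0 A=3
Draw 11: a1=0.348, a2=0.000, a3=0.000, a4=16.380, a5=1.086, a0=17.814; τ=−ln(0.1097)/17.814=0.124 → t=0.657; u2·a0=0.3636·17.814=6.477; a1+…+a3=0.348 < 6.477 ≤ a1+…+a4=16.728 → R4 fires; P=14 Y=7 G=0 A=2
Draw 12: a1=0.232, a2=0.000, a3=0.000, a4=10.920, a5=1.267, a0=12.419; τ=−ln(0.8803)/12.419=0.010 → t=0.668; u2·a0=0.6349·12.419=7.885; a1+…+a3=0.232 < 7.885 ≤ a1+…+a4=11.152 → R4 fires; P=14 Y=8 G=0 A=1
Draw 13: a1=0.116, a2=0.000, a3=0.000, a4=5.460, a5=1.448, a0=7.024; τ=−ln(0.6371)/7.024=0.064 → t=0.732; u2·a0=0.2174·7.024=1.527; a1+…+a3=0.116 < 1.527 ≤ a1+…+a4=5.576 → R4 fires; P=14 Y=9 G=0 A=0
Draw 14: a1=0.000, a2=0.000, a3=0.000, a4=0.000, a5=1.629, a0=1.629; τ=−ln(0.6179)/1.629=0.296 → t=1.027 > T=0.91: stop.
A first becomes ≥ 3 when it reaches 4 at the event at t=0.119.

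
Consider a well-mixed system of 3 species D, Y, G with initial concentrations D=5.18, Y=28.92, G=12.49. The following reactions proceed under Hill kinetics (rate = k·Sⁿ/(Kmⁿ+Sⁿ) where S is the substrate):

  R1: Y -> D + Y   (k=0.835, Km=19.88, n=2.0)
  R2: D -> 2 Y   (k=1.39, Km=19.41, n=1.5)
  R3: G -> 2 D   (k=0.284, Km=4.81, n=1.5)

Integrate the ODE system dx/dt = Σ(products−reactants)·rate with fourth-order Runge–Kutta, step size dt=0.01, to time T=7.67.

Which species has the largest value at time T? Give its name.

RK4 with dt=0.01: 767 steps to T=7.67. Trajectory (selected grid times):
t=0.00: D=5.18 Y=28.92 G=12.49
t=0.85: D=5.90 Y=29.23 G=12.30
t=1.70: D=6.59 Y=29.60 G=12.10
t=2.56: D=7.26 Y=30.02 G=11.91
t=3.41: D=7.91 Y=30.48 G=11.72
t=4.26: D=8.54 Y=30.99 G=11.53
t=5.11: D=9.14 Y=31.55 G=11.34
t=5.97: D=9.74 Y=32.15 G=11.14
t=6.82: D=10.31 Y=32.79 G=10.96
t=7.67: D=10.87 Y=33.47 G=10.77
At T=7.67: D=10.87 Y=33.47 G=10.77; the largest is Y.

Dominant species at T: Y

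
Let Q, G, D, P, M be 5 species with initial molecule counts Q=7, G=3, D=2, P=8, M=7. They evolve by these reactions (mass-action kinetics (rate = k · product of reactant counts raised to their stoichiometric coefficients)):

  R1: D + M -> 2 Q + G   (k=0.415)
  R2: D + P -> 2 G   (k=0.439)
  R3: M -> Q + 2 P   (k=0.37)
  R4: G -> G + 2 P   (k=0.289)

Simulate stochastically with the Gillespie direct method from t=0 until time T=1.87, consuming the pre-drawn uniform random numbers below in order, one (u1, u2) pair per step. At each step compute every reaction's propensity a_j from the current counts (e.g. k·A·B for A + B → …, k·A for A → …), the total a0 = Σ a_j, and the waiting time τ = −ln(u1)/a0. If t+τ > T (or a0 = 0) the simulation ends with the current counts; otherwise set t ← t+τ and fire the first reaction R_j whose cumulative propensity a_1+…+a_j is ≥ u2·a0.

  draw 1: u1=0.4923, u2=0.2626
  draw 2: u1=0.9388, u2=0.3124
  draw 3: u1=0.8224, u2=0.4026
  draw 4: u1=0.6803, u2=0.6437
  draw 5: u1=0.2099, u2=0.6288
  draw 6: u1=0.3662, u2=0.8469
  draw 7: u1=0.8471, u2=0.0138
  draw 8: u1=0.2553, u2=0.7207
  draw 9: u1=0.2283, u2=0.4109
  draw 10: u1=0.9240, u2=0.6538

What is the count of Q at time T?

Q at T = 12

t=0.000: Q=7 G=3 D=2 P=8 M=7
Draw 1: a1=5.810, a2=7.024, a3=2.590, a4=0.867, a0=16.291; τ=−ln(0.4923)/16.291=0.044 → t=0.044; u2·a0=0.2626·16.291=4.278 ≤ a1=5.810 → R1 fires; Q=9 G=4 D=1 P=8 M=6
Draw 2: a1=2.490, a2=3.512, a3=2.220, a4=1.156, a0=9.378; τ=−ln(0.9388)/9.378=0.007 → t=0.050; u2·a0=0.3124·9.378=2.930; a1=2.490 < 2.930 ≤ a1+a2=6.002 → R2 fires; Q=9 G=6 D=0 P=7 M=6
Draw 3: a1=0.000, a2=0.000, a3=2.220, a4=1.734, a0=3.954; τ=−ln(0.8224)/3.954=0.049 → t=0.100; u2·a0=0.4026·3.954=1.592; a1+a2=0.000 < 1.592 ≤ a1+…+a3=2.220 → R3 fires; Q=10 G=6 D=0 P=9 M=5
Draw 4: a1=0.000, a2=0.000, a3=1.850, a4=1.734, a0=3.584; τ=−ln(0.6803)/3.584=0.107 → t=0.207; u2·a0=0.6437·3.584=2.307; a1+…+a3=1.850 < 2.307 ≤ a1+…+a4=3.584 → R4 fires; Q=10 G=6 D=0 P=11 M=5
Draw 5: a1=0.000, a2=0.000, a3=1.850, a4=1.734, a0=3.584; τ=−ln(0.2099)/3.584=0.436 → t=0.643; u2·a0=0.6288·3.584=2.254; a1+…+a3=1.850 < 2.254 ≤ a1+…+a4=3.584 → R4 fires; Q=10 G=6 D=0 P=13 M=5
Draw 6: a1=0.000, a2=0.000, a3=1.850, a4=1.734, a0=3.584; τ=−ln(0.3662)/3.584=0.280 → t=0.923; u2·a0=0.8469·3.584=3.035; a1+…+a3=1.850 < 3.035 ≤ a1+…+a4=3.584 → R4 fires; Q=10 G=6 D=0 P=15 M=5
Draw 7: a1=0.000, a2=0.000, a3=1.850, a4=1.734, a0=3.584; τ=−ln(0.8471)/3.584=0.046 → t=0.969; u2·a0=0.0138·3.584=0.049; a1+a2=0.000 < 0.049 ≤ a1+…+a3=1.850 → R3 fires; Q=11 G=6 D=0 P=17 M=4
Draw 8: a1=0.000, a2=0.000, a3=1.480, a4=1.734, a0=3.214; τ=−ln(0.2553)/3.214=0.425 → t=1.394; u2·a0=0.7207·3.214=2.316; a1+…+a3=1.480 < 2.316 ≤ a1+…+a4=3.214 → R4 fires; Q=11 G=6 D=0 P=19 M=4
Draw 9: a1=0.000, a2=0.000, a3=1.480, a4=1.734, a0=3.214; τ=−ln(0.2283)/3.214=0.460 → t=1.854; u2·a0=0.4109·3.214=1.321; a1+a2=0.000 < 1.321 ≤ a1+…+a3=1.480 → R3 fires; Q=12 G=6 D=0 P=21 M=3
Draw 10: a1=0.000, a2=0.000, a3=1.110, a4=1.734, a0=2.844; τ=−ln(0.9240)/2.844=0.028 → t=1.882 > T=1.87: stop.
Read off Q at T=1.87: 12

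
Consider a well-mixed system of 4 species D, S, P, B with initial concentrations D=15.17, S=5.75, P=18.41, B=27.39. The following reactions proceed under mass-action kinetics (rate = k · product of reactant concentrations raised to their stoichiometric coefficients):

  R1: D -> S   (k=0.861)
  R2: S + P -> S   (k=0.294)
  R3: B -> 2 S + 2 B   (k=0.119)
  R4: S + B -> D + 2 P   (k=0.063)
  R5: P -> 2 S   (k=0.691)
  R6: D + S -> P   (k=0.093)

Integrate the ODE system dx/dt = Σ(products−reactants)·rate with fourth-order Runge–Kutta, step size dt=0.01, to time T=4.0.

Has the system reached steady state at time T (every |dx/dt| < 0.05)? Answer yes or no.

RK4 with dt=0.01: 400 steps to T=4.0. Trajectory (selected grid times):
t=0.00: D=15.17 S=5.75 P=18.41 B=27.39
t=0.44: D=11.60 S=11.40 P=13.13 B=22.28
t=0.89: D=9.06 S=12.66 P=9.85 B=16.65
t=1.33: D=6.96 S=13.07 P=7.41 B=12.28
t=1.78: D=5.21 S=13.25 P=5.46 B=8.92
t=2.22: D=3.86 S=13.35 P=4.02 B=6.50
t=2.67: D=2.82 S=13.41 P=2.92 B=4.69
t=3.11: D=2.07 S=13.45 P=2.13 B=3.41
t=3.56: D=1.50 S=13.47 P=1.54 B=2.45
t=4.00: D=1.09 S=13.48 P=1.12 B=1.78
Rates at T: R1=0.9364, R2=4.4278, R3=0.2117, R4=1.5115, R5=0.7718, R6=1.3638
dx/dt at T (Σ net stoichiometry × rate): D=-0.7887, S=+0.0280, P=-0.8128, B=-1.2998
Largest |dx/dt| is |-1.2998| (B) ≥ 0.05 → not steady.

Steady state at T: no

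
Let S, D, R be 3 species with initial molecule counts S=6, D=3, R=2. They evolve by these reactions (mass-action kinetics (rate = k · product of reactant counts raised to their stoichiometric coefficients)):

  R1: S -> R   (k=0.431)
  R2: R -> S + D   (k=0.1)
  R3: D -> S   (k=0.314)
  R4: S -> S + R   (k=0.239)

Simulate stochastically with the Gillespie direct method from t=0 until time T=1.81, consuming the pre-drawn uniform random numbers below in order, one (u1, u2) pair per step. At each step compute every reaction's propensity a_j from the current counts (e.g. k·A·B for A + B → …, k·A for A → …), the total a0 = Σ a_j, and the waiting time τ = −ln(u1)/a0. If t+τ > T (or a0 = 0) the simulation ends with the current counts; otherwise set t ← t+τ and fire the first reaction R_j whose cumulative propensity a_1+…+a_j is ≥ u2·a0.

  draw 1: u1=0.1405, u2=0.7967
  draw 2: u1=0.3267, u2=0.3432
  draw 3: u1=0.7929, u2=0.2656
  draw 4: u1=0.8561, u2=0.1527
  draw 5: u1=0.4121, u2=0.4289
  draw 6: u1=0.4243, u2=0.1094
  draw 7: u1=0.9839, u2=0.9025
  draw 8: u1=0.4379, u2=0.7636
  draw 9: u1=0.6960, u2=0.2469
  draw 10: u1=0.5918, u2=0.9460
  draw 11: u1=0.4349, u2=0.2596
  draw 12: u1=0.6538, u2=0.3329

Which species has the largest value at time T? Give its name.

Dominant species at T: R

t=0.000: S=6 D=3 R=2
Draw 1: a1=2.586, a2=0.200, a3=0.942, a4=1.434, a0=5.162; τ=−ln(0.1405)/5.162=0.380 → t=0.380; u2·a0=0.7967·5.162=4.113; a1+…+a3=3.728 < 4.113 ≤ a1+…+a4=5.162 → R4 fires; S=6 D=3 R=3
Draw 2: a1=2.586, a2=0.300, a3=0.942, a4=1.434, a0=5.262; τ=−ln(0.3267)/5.262=0.213 → t=0.593; u2·a0=0.3432·5.262=1.806 ≤ a1=2.586 → R1 fires; S=5 D=3 R=4
Draw 3: a1=2.155, a2=0.400, a3=0.942, a4=1.195, a0=4.692; τ=−ln(0.7929)/4.692=0.049 → t=0.642; u2·a0=0.2656·4.692=1.246 ≤ a1=2.155 → R1 fires; S=4 D=3 R=5
Draw 4: a1=1.724, a2=0.500, a3=0.942, a4=0.956, a0=4.122; τ=−ln(0.8561)/4.122=0.038 → t=0.680; u2·a0=0.1527·4.122=0.629 ≤ a1=1.724 → R1 fires; S=3 D=3 R=6
Draw 5: a1=1.293, a2=0.600, a3=0.942, a4=0.717, a0=3.552; τ=−ln(0.4121)/3.552=0.250 → t=0.930; u2·a0=0.4289·3.552=1.523; a1=1.293 < 1.523 ≤ a1+a2=1.893 → R2 fires; S=4 D=4 R=5
Draw 6: a1=1.724, a2=0.500, a3=1.256, a4=0.956, a0=4.436; τ=−ln(0.4243)/4.436=0.193 → t=1.123; u2·a0=0.1094·4.436=0.485 ≤ a1=1.724 → R1 fires; S=3 D=4 R=6
Draw 7: a1=1.293, a2=0.600, a3=1.256, a4=0.717, a0=3.866; τ=−ln(0.9839)/3.866=0.004 → t=1.127; u2·a0=0.9025·3.866=3.489; a1+…+a3=3.149 < 3.489 ≤ a1+…+a4=3.866 → R4 fires; S=3 D=4 R=7
Draw 8: a1=1.293, a2=0.700, a3=1.256, a4=0.717, a0=3.966; τ=−ln(0.4379)/3.966=0.208 → t=1.335; u2·a0=0.7636·3.966=3.028; a1+a2=1.993 < 3.028 ≤ a1+…+a3=3.249 → R3 fires; S=4 D=3 R=7
Draw 9: a1=1.724, a2=0.700, a3=0.942, a4=0.956, a0=4.322; τ=−ln(0.6960)/4.322=0.084 → t=1.419; u2·a0=0.2469·4.322=1.067 ≤ a1=1.724 → R1 fires; S=3 D=3 R=8
Draw 10: a1=1.293, a2=0.800, a3=0.942, a4=0.717, a0=3.752; τ=−ln(0.5918)/3.752=0.140 → t=1.559; u2·a0=0.9460·3.752=3.549; a1+…+a3=3.035 < 3.549 ≤ a1+…+a4=3.752 → R4 fires; S=3 D=3 R=9
Draw 11: a1=1.293, a2=0.900, a3=0.942, a4=0.717, a0=3.852; τ=−ln(0.4349)/3.852=0.216 → t=1.775; u2·a0=0.2596·3.852=1.000 ≤ a1=1.293 → R1 fires; S=2 D=3 R=10
Draw 12: a1=0.862, a2=1.000, a3=0.942, a4=0.478, a0=3.282; τ=−ln(0.6538)/3.282=0.129 → t=1.904 > T=1.81: stop.
At T=1.81: S=2 D=3 R=10; the largest is R.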